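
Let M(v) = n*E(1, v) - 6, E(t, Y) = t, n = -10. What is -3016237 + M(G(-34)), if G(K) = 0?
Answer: -3016253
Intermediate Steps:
M(v) = -16 (M(v) = -10*1 - 6 = -10 - 6 = -16)
-3016237 + M(G(-34)) = -3016237 - 16 = -3016253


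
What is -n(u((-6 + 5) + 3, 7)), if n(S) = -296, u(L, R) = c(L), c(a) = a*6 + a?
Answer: 296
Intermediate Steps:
c(a) = 7*a (c(a) = 6*a + a = 7*a)
u(L, R) = 7*L
-n(u((-6 + 5) + 3, 7)) = -1*(-296) = 296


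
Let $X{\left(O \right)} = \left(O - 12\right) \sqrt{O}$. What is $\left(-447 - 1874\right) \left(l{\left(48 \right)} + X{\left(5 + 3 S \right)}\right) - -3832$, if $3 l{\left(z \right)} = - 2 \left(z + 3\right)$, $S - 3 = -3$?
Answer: $82746 + 16247 \sqrt{5} \approx 1.1908 \cdot 10^{5}$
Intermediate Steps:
$S = 0$ ($S = 3 - 3 = 0$)
$X{\left(O \right)} = \sqrt{O} \left(-12 + O\right)$ ($X{\left(O \right)} = \left(-12 + O\right) \sqrt{O} = \sqrt{O} \left(-12 + O\right)$)
$l{\left(z \right)} = -2 - \frac{2 z}{3}$ ($l{\left(z \right)} = \frac{\left(-2\right) \left(z + 3\right)}{3} = \frac{\left(-2\right) \left(3 + z\right)}{3} = \frac{-6 - 2 z}{3} = -2 - \frac{2 z}{3}$)
$\left(-447 - 1874\right) \left(l{\left(48 \right)} + X{\left(5 + 3 S \right)}\right) - -3832 = \left(-447 - 1874\right) \left(\left(-2 - 32\right) + \sqrt{5 + 3 \cdot 0} \left(-12 + \left(5 + 3 \cdot 0\right)\right)\right) - -3832 = - 2321 \left(\left(-2 - 32\right) + \sqrt{5 + 0} \left(-12 + \left(5 + 0\right)\right)\right) + 3832 = - 2321 \left(-34 + \sqrt{5} \left(-12 + 5\right)\right) + 3832 = - 2321 \left(-34 + \sqrt{5} \left(-7\right)\right) + 3832 = - 2321 \left(-34 - 7 \sqrt{5}\right) + 3832 = \left(78914 + 16247 \sqrt{5}\right) + 3832 = 82746 + 16247 \sqrt{5}$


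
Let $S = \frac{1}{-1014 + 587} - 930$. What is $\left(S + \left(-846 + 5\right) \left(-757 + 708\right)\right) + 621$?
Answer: $\frac{17464299}{427} \approx 40900.0$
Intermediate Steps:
$S = - \frac{397111}{427}$ ($S = \frac{1}{-427} - 930 = - \frac{1}{427} - 930 = - \frac{397111}{427} \approx -930.0$)
$\left(S + \left(-846 + 5\right) \left(-757 + 708\right)\right) + 621 = \left(- \frac{397111}{427} + \left(-846 + 5\right) \left(-757 + 708\right)\right) + 621 = \left(- \frac{397111}{427} - -41209\right) + 621 = \left(- \frac{397111}{427} + 41209\right) + 621 = \frac{17199132}{427} + 621 = \frac{17464299}{427}$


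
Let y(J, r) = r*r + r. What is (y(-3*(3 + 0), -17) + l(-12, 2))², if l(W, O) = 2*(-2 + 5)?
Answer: 77284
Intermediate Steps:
y(J, r) = r + r² (y(J, r) = r² + r = r + r²)
l(W, O) = 6 (l(W, O) = 2*3 = 6)
(y(-3*(3 + 0), -17) + l(-12, 2))² = (-17*(1 - 17) + 6)² = (-17*(-16) + 6)² = (272 + 6)² = 278² = 77284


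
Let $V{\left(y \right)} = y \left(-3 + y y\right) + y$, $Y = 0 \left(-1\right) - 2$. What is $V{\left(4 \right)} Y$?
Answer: $-112$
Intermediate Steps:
$Y = -2$ ($Y = 0 - 2 = -2$)
$V{\left(y \right)} = y + y \left(-3 + y^{2}\right)$ ($V{\left(y \right)} = y \left(-3 + y^{2}\right) + y = y + y \left(-3 + y^{2}\right)$)
$V{\left(4 \right)} Y = 4 \left(-2 + 4^{2}\right) \left(-2\right) = 4 \left(-2 + 16\right) \left(-2\right) = 4 \cdot 14 \left(-2\right) = 56 \left(-2\right) = -112$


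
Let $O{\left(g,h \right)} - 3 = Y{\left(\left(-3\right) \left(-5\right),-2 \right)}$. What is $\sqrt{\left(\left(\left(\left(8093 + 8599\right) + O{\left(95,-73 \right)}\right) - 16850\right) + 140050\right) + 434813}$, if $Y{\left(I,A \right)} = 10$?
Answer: $\sqrt{574718} \approx 758.1$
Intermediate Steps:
$O{\left(g,h \right)} = 13$ ($O{\left(g,h \right)} = 3 + 10 = 13$)
$\sqrt{\left(\left(\left(\left(8093 + 8599\right) + O{\left(95,-73 \right)}\right) - 16850\right) + 140050\right) + 434813} = \sqrt{\left(\left(\left(\left(8093 + 8599\right) + 13\right) - 16850\right) + 140050\right) + 434813} = \sqrt{\left(\left(\left(16692 + 13\right) - 16850\right) + 140050\right) + 434813} = \sqrt{\left(\left(16705 - 16850\right) + 140050\right) + 434813} = \sqrt{\left(-145 + 140050\right) + 434813} = \sqrt{139905 + 434813} = \sqrt{574718}$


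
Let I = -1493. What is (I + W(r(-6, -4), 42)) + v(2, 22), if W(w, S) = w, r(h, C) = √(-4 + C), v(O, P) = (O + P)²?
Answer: -917 + 2*I*√2 ≈ -917.0 + 2.8284*I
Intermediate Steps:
(I + W(r(-6, -4), 42)) + v(2, 22) = (-1493 + √(-4 - 4)) + (2 + 22)² = (-1493 + √(-8)) + 24² = (-1493 + 2*I*√2) + 576 = -917 + 2*I*√2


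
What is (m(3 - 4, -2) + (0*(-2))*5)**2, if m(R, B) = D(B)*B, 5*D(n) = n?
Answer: 16/25 ≈ 0.64000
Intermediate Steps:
D(n) = n/5
m(R, B) = B**2/5 (m(R, B) = (B/5)*B = B**2/5)
(m(3 - 4, -2) + (0*(-2))*5)**2 = ((1/5)*(-2)**2 + (0*(-2))*5)**2 = ((1/5)*4 + 0*5)**2 = (4/5 + 0)**2 = (4/5)**2 = 16/25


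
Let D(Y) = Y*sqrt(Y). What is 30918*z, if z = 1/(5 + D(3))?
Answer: -77295 + 46377*sqrt(3) ≈ 3032.3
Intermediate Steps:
D(Y) = Y**(3/2)
z = 1/(5 + 3*sqrt(3)) (z = 1/(5 + 3**(3/2)) = 1/(5 + 3*sqrt(3)) ≈ 0.098076)
30918*z = 30918*(-5/2 + 3*sqrt(3)/2) = -77295 + 46377*sqrt(3)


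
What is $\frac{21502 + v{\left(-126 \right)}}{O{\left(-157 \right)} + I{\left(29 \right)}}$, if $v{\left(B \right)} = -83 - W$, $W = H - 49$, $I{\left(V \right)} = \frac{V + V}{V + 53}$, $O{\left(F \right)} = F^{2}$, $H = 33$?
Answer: $\frac{878835}{1010638} \approx 0.86958$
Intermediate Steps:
$I{\left(V \right)} = \frac{2 V}{53 + V}$
$W = -16$ ($W = 33 - 49 = -16$)
$v{\left(B \right)} = -67$ ($v{\left(B \right)} = -83 - -16 = -83 + 16 = -67$)
$\frac{21502 + v{\left(-126 \right)}}{O{\left(-157 \right)} + I{\left(29 \right)}} = \frac{21502 - 67}{\left(-157\right)^{2} + 2 \cdot 29 \frac{1}{53 + 29}} = \frac{21435}{24649 + 2 \cdot 29 \cdot \frac{1}{82}} = \frac{21435}{24649 + \frac{29}{41}} = \frac{21435}{\frac{1010638}{41}} = 21435 \cdot \frac{41}{1010638} = \frac{878835}{1010638}$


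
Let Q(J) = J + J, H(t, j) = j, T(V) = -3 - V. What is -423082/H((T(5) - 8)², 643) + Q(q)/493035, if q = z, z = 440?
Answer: -41718733606/63404301 ≈ -657.98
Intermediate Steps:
q = 440
Q(J) = 2*J
-423082/H((T(5) - 8)², 643) + Q(q)/493035 = -423082/643 + (2*440)/493035 = -423082*1/643 + 880*(1/493035) = -423082/643 + 176/98607 = -41718733606/63404301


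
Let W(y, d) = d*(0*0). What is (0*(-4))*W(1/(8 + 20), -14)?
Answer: 0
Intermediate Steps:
W(y, d) = 0 (W(y, d) = d*0 = 0)
(0*(-4))*W(1/(8 + 20), -14) = (0*(-4))*0 = 0*0 = 0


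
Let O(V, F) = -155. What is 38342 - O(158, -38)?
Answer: 38497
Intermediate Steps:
38342 - O(158, -38) = 38342 - 1*(-155) = 38342 + 155 = 38497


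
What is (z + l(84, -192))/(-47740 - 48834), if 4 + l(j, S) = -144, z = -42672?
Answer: 21410/48287 ≈ 0.44339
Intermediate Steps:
l(j, S) = -148 (l(j, S) = -4 - 144 = -148)
(z + l(84, -192))/(-47740 - 48834) = (-42672 - 148)/(-47740 - 48834) = -42820/(-96574) = -42820*(-1/96574) = 21410/48287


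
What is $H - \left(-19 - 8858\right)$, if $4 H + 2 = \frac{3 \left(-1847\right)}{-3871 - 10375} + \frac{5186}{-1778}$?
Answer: $\frac{449640611235}{50658776} \approx 8875.9$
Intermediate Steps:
$H = - \frac{57343317}{50658776}$ ($H = - \frac{1}{2} + \frac{\frac{3 \left(-1847\right)}{-3871 - 10375} + \frac{5186}{-1778}}{4} = - \frac{1}{2} + \frac{- \frac{5541}{-3871 - 10375} + 5186 \left(- \frac{1}{1778}\right)}{4} = - \frac{1}{2} + \frac{- \frac{5541}{-14246} - \frac{2593}{889}}{4} = - \frac{1}{2} + \frac{\left(-5541\right) \left(- \frac{1}{14246}\right) - \frac{2593}{889}}{4} = - \frac{1}{2} + \frac{\frac{5541}{14246} - \frac{2593}{889}}{4} = - \frac{1}{2} + \frac{1}{4} \left(- \frac{32013929}{12664694}\right) = - \frac{1}{2} - \frac{32013929}{50658776} = - \frac{57343317}{50658776} \approx -1.132$)
$H - \left(-19 - 8858\right) = - \frac{57343317}{50658776} - \left(-19 - 8858\right) = - \frac{57343317}{50658776} - -8877 = - \frac{57343317}{50658776} + 8877 = \frac{449640611235}{50658776}$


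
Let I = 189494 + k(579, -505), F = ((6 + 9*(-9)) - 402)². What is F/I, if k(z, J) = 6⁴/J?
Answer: 114902145/95693174 ≈ 1.2007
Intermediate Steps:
F = 227529 (F = ((6 - 81) - 402)² = (-75 - 402)² = (-477)² = 227529)
k(z, J) = 1296/J
I = 95693174/505 (I = 189494 + 1296/(-505) = 189494 + 1296*(-1/505) = 189494 - 1296/505 = 95693174/505 ≈ 1.8949e+5)
F/I = 227529/(95693174/505) = 227529*(505/95693174) = 114902145/95693174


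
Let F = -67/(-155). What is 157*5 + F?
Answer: 121742/155 ≈ 785.43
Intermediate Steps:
F = 67/155 (F = -67*(-1/155) = 67/155 ≈ 0.43226)
157*5 + F = 157*5 + 67/155 = 785 + 67/155 = 121742/155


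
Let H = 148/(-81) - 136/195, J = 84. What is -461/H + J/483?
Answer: 55877963/305716 ≈ 182.78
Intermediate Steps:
H = -13292/5265 (H = 148*(-1/81) - 136*1/195 = -148/81 - 136/195 = -13292/5265 ≈ -2.5246)
-461/H + J/483 = -461/(-13292/5265) + 84/483 = -461*(-5265/13292) + 84*(1/483) = 2427165/13292 + 4/23 = 55877963/305716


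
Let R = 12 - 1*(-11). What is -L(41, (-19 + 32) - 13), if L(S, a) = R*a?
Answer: 0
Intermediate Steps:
R = 23 (R = 12 + 11 = 23)
L(S, a) = 23*a
-L(41, (-19 + 32) - 13) = -23*((-19 + 32) - 13) = -23*(13 - 13) = -23*0 = -1*0 = 0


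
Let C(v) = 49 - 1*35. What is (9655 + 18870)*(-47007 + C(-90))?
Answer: -1340475325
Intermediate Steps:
C(v) = 14 (C(v) = 49 - 35 = 14)
(9655 + 18870)*(-47007 + C(-90)) = (9655 + 18870)*(-47007 + 14) = 28525*(-46993) = -1340475325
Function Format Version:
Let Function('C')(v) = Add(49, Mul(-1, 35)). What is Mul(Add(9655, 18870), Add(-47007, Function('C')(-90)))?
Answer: -1340475325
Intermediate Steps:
Function('C')(v) = 14 (Function('C')(v) = Add(49, -35) = 14)
Mul(Add(9655, 18870), Add(-47007, Function('C')(-90))) = Mul(Add(9655, 18870), Add(-47007, 14)) = Mul(28525, -46993) = -1340475325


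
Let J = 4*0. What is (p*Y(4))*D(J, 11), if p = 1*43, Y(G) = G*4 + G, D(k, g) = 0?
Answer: 0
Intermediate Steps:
J = 0
Y(G) = 5*G (Y(G) = 4*G + G = 5*G)
p = 43
(p*Y(4))*D(J, 11) = (43*(5*4))*0 = (43*20)*0 = 860*0 = 0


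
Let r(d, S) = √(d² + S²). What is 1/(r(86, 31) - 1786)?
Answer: -1786/3181439 - √8357/3181439 ≈ -0.00059012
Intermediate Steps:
r(d, S) = √(S² + d²)
1/(r(86, 31) - 1786) = 1/(√(31² + 86²) - 1786) = 1/(√(961 + 7396) - 1786) = 1/(√8357 - 1786) = 1/(-1786 + √8357)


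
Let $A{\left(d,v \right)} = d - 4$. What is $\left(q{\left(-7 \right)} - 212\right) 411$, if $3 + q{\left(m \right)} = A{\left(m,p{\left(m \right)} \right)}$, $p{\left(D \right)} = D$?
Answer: $-92886$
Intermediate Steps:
$A{\left(d,v \right)} = -4 + d$
$q{\left(m \right)} = -7 + m$ ($q{\left(m \right)} = -3 + \left(-4 + m\right) = -7 + m$)
$\left(q{\left(-7 \right)} - 212\right) 411 = \left(\left(-7 - 7\right) - 212\right) 411 = \left(-14 - 212\right) 411 = \left(-226\right) 411 = -92886$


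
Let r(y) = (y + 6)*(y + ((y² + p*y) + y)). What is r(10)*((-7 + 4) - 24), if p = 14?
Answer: -112320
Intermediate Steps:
r(y) = (6 + y)*(y² + 16*y) (r(y) = (y + 6)*(y + ((y² + 14*y) + y)) = (6 + y)*(y + (y² + 15*y)) = (6 + y)*(y² + 16*y))
r(10)*((-7 + 4) - 24) = (10*(96 + 10² + 22*10))*((-7 + 4) - 24) = (10*(96 + 100 + 220))*(-3 - 24) = (10*416)*(-27) = 4160*(-27) = -112320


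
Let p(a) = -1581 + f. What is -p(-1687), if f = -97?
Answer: 1678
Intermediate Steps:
p(a) = -1678 (p(a) = -1581 - 97 = -1678)
-p(-1687) = -1*(-1678) = 1678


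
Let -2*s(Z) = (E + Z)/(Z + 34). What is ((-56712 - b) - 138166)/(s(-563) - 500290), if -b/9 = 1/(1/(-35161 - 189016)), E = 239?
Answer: 1170397159/264653572 ≈ 4.4224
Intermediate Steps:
b = 2017593 (b = -9/(1/(-35161 - 189016)) = -9/(1/(-224177)) = -9/(-1/224177) = -9*(-224177) = 2017593)
s(Z) = -(239 + Z)/(2*(34 + Z)) (s(Z) = -(239 + Z)/(2*(Z + 34)) = -(239 + Z)/(2*(34 + Z)))
((-56712 - b) - 138166)/(s(-563) - 500290) = ((-56712 - 1*2017593) - 138166)/((-239 - 1*(-563))/(2*(34 - 563)) - 500290) = ((-56712 - 2017593) - 138166)/((½)*(-239 + 563)/(-529) - 500290) = (-2074305 - 138166)/((½)*(-1/529)*324 - 500290) = -2212471/(-162/529 - 500290) = -2212471/(-264653572/529) = -2212471*(-529/264653572) = 1170397159/264653572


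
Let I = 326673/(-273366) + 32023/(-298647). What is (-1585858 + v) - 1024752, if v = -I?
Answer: -23681102943349819/9071103978 ≈ -2.6106e+6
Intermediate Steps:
I = -11812656761/9071103978 (I = 326673*(-1/273366) + 32023*(-1/298647) = -36297/30374 - 32023/298647 = -11812656761/9071103978 ≈ -1.3022)
v = 11812656761/9071103978 (v = -1*(-11812656761/9071103978) = 11812656761/9071103978 ≈ 1.3022)
(-1585858 + v) - 1024752 = (-1585858 + 11812656761/9071103978) - 1024752 = -14385470999686363/9071103978 - 1024752 = -23681102943349819/9071103978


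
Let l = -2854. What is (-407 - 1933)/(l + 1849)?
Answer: 156/67 ≈ 2.3284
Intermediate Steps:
(-407 - 1933)/(l + 1849) = (-407 - 1933)/(-2854 + 1849) = -2340/(-1005) = -2340*(-1/1005) = 156/67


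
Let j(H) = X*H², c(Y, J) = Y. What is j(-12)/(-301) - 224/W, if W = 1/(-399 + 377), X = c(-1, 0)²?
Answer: 1483184/301 ≈ 4927.5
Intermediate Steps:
X = 1 (X = (-1)² = 1)
j(H) = H² (j(H) = 1*H² = H²)
W = -1/22 (W = 1/(-22) = -1/22 ≈ -0.045455)
j(-12)/(-301) - 224/W = (-12)²/(-301) - 224/(-1/22) = 144*(-1/301) - 224*(-22) = -144/301 + 4928 = 1483184/301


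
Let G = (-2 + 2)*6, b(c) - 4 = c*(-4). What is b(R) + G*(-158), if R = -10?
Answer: 44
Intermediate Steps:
b(c) = 4 - 4*c (b(c) = 4 + c*(-4) = 4 - 4*c)
G = 0 (G = 0*6 = 0)
b(R) + G*(-158) = (4 - 4*(-10)) + 0*(-158) = (4 + 40) + 0 = 44 + 0 = 44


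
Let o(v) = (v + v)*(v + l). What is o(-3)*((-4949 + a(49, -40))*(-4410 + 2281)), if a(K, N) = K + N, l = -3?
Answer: 378621360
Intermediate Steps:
o(v) = 2*v*(-3 + v) (o(v) = (v + v)*(v - 3) = (2*v)*(-3 + v) = 2*v*(-3 + v))
o(-3)*((-4949 + a(49, -40))*(-4410 + 2281)) = (2*(-3)*(-3 - 3))*((-4949 + (49 - 40))*(-4410 + 2281)) = (2*(-3)*(-6))*((-4949 + 9)*(-2129)) = 36*(-4940*(-2129)) = 36*10517260 = 378621360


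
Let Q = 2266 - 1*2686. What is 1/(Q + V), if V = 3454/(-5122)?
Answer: -2561/1077347 ≈ -0.0023771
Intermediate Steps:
Q = -420 (Q = 2266 - 2686 = -420)
V = -1727/2561 (V = 3454*(-1/5122) = -1727/2561 ≈ -0.67435)
1/(Q + V) = 1/(-420 - 1727/2561) = 1/(-1077347/2561) = -2561/1077347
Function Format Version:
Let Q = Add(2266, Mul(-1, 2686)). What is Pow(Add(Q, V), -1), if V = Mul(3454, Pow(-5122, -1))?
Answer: Rational(-2561, 1077347) ≈ -0.0023771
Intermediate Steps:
Q = -420 (Q = Add(2266, -2686) = -420)
V = Rational(-1727, 2561) (V = Mul(3454, Rational(-1, 5122)) = Rational(-1727, 2561) ≈ -0.67435)
Pow(Add(Q, V), -1) = Pow(Add(-420, Rational(-1727, 2561)), -1) = Pow(Rational(-1077347, 2561), -1) = Rational(-2561, 1077347)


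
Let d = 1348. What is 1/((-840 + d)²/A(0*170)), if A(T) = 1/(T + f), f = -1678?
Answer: -1/433031392 ≈ -2.3093e-9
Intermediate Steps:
A(T) = 1/(-1678 + T) (A(T) = 1/(T - 1678) = 1/(-1678 + T))
1/((-840 + d)²/A(0*170)) = 1/((-840 + 1348)²/(1/(-1678 + 0*170))) = 1/(508²/(1/(-1678 + 0))) = 1/(258064/(1/(-1678))) = 1/(258064/(-1/1678)) = 1/(258064*(-1678)) = 1/(-433031392) = -1/433031392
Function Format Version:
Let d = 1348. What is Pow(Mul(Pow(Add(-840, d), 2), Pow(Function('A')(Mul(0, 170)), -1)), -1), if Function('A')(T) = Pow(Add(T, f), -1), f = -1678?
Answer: Rational(-1, 433031392) ≈ -2.3093e-9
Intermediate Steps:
Function('A')(T) = Pow(Add(-1678, T), -1) (Function('A')(T) = Pow(Add(T, -1678), -1) = Pow(Add(-1678, T), -1))
Pow(Mul(Pow(Add(-840, d), 2), Pow(Function('A')(Mul(0, 170)), -1)), -1) = Pow(Mul(Pow(Add(-840, 1348), 2), Pow(Pow(Add(-1678, Mul(0, 170)), -1), -1)), -1) = Pow(Mul(Pow(508, 2), Pow(Pow(Add(-1678, 0), -1), -1)), -1) = Pow(Mul(258064, Pow(Pow(-1678, -1), -1)), -1) = Pow(Mul(258064, Pow(Rational(-1, 1678), -1)), -1) = Pow(Mul(258064, -1678), -1) = Pow(-433031392, -1) = Rational(-1, 433031392)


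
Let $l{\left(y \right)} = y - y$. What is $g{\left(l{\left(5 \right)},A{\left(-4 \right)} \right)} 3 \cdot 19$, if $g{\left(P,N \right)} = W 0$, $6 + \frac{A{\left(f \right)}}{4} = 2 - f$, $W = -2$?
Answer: $0$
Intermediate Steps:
$l{\left(y \right)} = 0$
$A{\left(f \right)} = -16 - 4 f$ ($A{\left(f \right)} = -24 + 4 \left(2 - f\right) = -24 - \left(-8 + 4 f\right) = -16 - 4 f$)
$g{\left(P,N \right)} = 0$ ($g{\left(P,N \right)} = \left(-2\right) 0 = 0$)
$g{\left(l{\left(5 \right)},A{\left(-4 \right)} \right)} 3 \cdot 19 = 0 \cdot 3 \cdot 19 = 0 \cdot 19 = 0$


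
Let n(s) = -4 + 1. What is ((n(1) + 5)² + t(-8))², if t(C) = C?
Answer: 16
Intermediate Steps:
n(s) = -3
((n(1) + 5)² + t(-8))² = ((-3 + 5)² - 8)² = (2² - 8)² = (4 - 8)² = (-4)² = 16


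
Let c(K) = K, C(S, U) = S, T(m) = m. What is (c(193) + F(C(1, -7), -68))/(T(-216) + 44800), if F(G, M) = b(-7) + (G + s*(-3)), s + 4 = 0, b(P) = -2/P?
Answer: 361/78022 ≈ 0.0046269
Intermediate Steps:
s = -4 (s = -4 + 0 = -4)
F(G, M) = 86/7 + G (F(G, M) = -2/(-7) + (G - 4*(-3)) = -2*(-⅐) + (G + 12) = 2/7 + (12 + G) = 86/7 + G)
(c(193) + F(C(1, -7), -68))/(T(-216) + 44800) = (193 + (86/7 + 1))/(-216 + 44800) = (193 + 93/7)/44584 = (1444/7)*(1/44584) = 361/78022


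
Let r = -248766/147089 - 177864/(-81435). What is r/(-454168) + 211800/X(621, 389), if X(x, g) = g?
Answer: 192035947180461351191/352700583579266780 ≈ 544.47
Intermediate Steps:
r = 1967859562/3992730905 (r = -248766*1/147089 - 177864*(-1/81435) = -248766/147089 + 59288/27145 = 1967859562/3992730905 ≈ 0.49286)
r/(-454168) + 211800/X(621, 389) = (1967859562/3992730905)/(-454168) + 211800/389 = (1967859562/3992730905)*(-1/454168) + 211800*(1/389) = -983929781/906685304831020 + 211800/389 = 192035947180461351191/352700583579266780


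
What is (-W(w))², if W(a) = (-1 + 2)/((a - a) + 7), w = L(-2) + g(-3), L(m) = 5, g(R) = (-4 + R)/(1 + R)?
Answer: 1/49 ≈ 0.020408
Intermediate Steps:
g(R) = (-4 + R)/(1 + R)
w = 17/2 (w = 5 + (-4 - 3)/(1 - 3) = 5 - 7/(-2) = 5 - ½*(-7) = 5 + 7/2 = 17/2 ≈ 8.5000)
W(a) = ⅐ (W(a) = 1/(0 + 7) = 1/7 = 1*(⅐) = ⅐)
(-W(w))² = (-1*⅐)² = (-⅐)² = 1/49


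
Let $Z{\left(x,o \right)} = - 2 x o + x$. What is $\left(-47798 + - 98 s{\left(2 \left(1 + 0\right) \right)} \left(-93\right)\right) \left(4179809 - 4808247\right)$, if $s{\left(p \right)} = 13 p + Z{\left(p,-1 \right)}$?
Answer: $-153244606300$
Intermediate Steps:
$Z{\left(x,o \right)} = x - 2 o x$ ($Z{\left(x,o \right)} = - 2 o x + x = x - 2 o x$)
$s{\left(p \right)} = 16 p$ ($s{\left(p \right)} = 13 p + p \left(1 - -2\right) = 13 p + p \left(1 + 2\right) = 13 p + p 3 = 13 p + 3 p = 16 p$)
$\left(-47798 + - 98 s{\left(2 \left(1 + 0\right) \right)} \left(-93\right)\right) \left(4179809 - 4808247\right) = \left(-47798 + - 98 \cdot 16 \cdot 2 \left(1 + 0\right) \left(-93\right)\right) \left(4179809 - 4808247\right) = \left(-47798 + - 98 \cdot 16 \cdot 2 \cdot 1 \left(-93\right)\right) \left(-628438\right) = \left(-47798 + - 98 \cdot 16 \cdot 2 \left(-93\right)\right) \left(-628438\right) = \left(-47798 + \left(-98\right) 32 \left(-93\right)\right) \left(-628438\right) = \left(-47798 - -291648\right) \left(-628438\right) = \left(-47798 + 291648\right) \left(-628438\right) = 243850 \left(-628438\right) = -153244606300$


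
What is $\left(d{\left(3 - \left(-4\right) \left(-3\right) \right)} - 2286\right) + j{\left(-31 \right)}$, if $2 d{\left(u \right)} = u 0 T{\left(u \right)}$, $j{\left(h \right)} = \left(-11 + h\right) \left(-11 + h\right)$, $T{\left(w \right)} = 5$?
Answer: $-522$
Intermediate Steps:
$j{\left(h \right)} = \left(-11 + h\right)^{2}$
$d{\left(u \right)} = 0$ ($d{\left(u \right)} = \frac{u 0 \cdot 5}{2} = \frac{0 \cdot 5}{2} = \frac{1}{2} \cdot 0 = 0$)
$\left(d{\left(3 - \left(-4\right) \left(-3\right) \right)} - 2286\right) + j{\left(-31 \right)} = \left(0 - 2286\right) + \left(-11 - 31\right)^{2} = -2286 + \left(-42\right)^{2} = -2286 + 1764 = -522$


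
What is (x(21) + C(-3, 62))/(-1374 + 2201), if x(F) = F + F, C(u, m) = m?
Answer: 104/827 ≈ 0.12576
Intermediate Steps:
x(F) = 2*F
(x(21) + C(-3, 62))/(-1374 + 2201) = (2*21 + 62)/(-1374 + 2201) = (42 + 62)/827 = 104*(1/827) = 104/827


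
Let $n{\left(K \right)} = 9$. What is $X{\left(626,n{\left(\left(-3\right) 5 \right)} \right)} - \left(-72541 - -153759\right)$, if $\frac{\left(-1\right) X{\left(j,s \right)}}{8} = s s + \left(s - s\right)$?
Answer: $-81866$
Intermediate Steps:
$X{\left(j,s \right)} = - 8 s^{2}$ ($X{\left(j,s \right)} = - 8 \left(s s + \left(s - s\right)\right) = - 8 \left(s^{2} + 0\right) = - 8 s^{2}$)
$X{\left(626,n{\left(\left(-3\right) 5 \right)} \right)} - \left(-72541 - -153759\right) = - 8 \cdot 9^{2} - \left(-72541 - -153759\right) = \left(-8\right) 81 - \left(-72541 + 153759\right) = -648 - 81218 = -81866$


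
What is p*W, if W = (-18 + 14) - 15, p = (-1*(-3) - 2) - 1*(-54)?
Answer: -1045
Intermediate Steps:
p = 55 (p = (3 - 2) + 54 = 1 + 54 = 55)
W = -19 (W = -4 - 15 = -19)
p*W = 55*(-19) = -1045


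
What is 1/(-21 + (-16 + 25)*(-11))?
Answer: -1/120 ≈ -0.0083333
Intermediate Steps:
1/(-21 + (-16 + 25)*(-11)) = 1/(-21 + 9*(-11)) = 1/(-21 - 99) = 1/(-120) = -1/120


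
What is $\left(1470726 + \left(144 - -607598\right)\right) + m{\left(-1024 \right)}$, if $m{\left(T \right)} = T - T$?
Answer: $2078468$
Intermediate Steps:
$m{\left(T \right)} = 0$
$\left(1470726 + \left(144 - -607598\right)\right) + m{\left(-1024 \right)} = \left(1470726 + \left(144 - -607598\right)\right) + 0 = \left(1470726 + \left(144 + 607598\right)\right) + 0 = \left(1470726 + 607742\right) + 0 = 2078468 + 0 = 2078468$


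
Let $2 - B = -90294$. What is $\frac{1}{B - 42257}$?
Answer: $\frac{1}{48039} \approx 2.0816 \cdot 10^{-5}$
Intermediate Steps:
$B = 90296$ ($B = 2 - -90294 = 2 + 90294 = 90296$)
$\frac{1}{B - 42257} = \frac{1}{90296 - 42257} = \frac{1}{48039}$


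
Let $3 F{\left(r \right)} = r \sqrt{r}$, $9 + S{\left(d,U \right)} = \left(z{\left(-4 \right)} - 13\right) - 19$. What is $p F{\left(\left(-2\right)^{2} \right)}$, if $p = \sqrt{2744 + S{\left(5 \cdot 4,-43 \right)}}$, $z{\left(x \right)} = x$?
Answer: $\frac{8 \sqrt{2699}}{3} \approx 138.54$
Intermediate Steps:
$S{\left(d,U \right)} = -45$ ($S{\left(d,U \right)} = -9 - 36 = -45$)
$F{\left(r \right)} = \frac{r^{\frac{3}{2}}}{3}$ ($F{\left(r \right)} = \frac{r \sqrt{r}}{3} = \frac{r^{\frac{3}{2}}}{3}$)
$p = \sqrt{2699}$ ($p = \sqrt{2744 - 45} = \sqrt{2699} \approx 51.952$)
$p F{\left(\left(-2\right)^{2} \right)} = \sqrt{2699} \frac{\left(\left(-2\right)^{2}\right)^{\frac{3}{2}}}{3} = \sqrt{2699} \frac{4^{\frac{3}{2}}}{3} = \sqrt{2699} \cdot \frac{1}{3} \cdot 8 = \sqrt{2699} \cdot \frac{8}{3} = \frac{8 \sqrt{2699}}{3}$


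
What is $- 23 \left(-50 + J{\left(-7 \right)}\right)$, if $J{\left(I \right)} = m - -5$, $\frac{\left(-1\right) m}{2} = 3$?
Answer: $1173$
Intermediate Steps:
$m = -6$ ($m = \left(-2\right) 3 = -6$)
$J{\left(I \right)} = -1$ ($J{\left(I \right)} = -6 - -5 = -6 + 5 = -1$)
$- 23 \left(-50 + J{\left(-7 \right)}\right) = - 23 \left(-50 - 1\right) = \left(-23\right) \left(-51\right) = 1173$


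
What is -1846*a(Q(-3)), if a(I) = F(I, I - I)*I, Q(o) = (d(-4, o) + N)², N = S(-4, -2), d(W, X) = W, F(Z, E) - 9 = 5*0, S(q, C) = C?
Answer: -598104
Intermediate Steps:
F(Z, E) = 9 (F(Z, E) = 9 + 5*0 = 9 + 0 = 9)
N = -2
Q(o) = 36 (Q(o) = (-4 - 2)² = (-6)² = 36)
a(I) = 9*I
-1846*a(Q(-3)) = -16614*36 = -1846*324 = -598104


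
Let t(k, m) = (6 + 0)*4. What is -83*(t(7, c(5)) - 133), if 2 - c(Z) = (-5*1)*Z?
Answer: 9047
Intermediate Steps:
c(Z) = 2 + 5*Z (c(Z) = 2 - (-5*1)*Z = 2 - (-5)*Z = 2 + 5*Z)
t(k, m) = 24 (t(k, m) = 6*4 = 24)
-83*(t(7, c(5)) - 133) = -83*(24 - 133) = -83*(-109) = 9047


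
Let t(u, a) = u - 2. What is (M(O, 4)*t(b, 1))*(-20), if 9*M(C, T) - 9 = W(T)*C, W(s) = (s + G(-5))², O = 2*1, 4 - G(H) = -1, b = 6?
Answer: -1520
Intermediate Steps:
G(H) = 5 (G(H) = 4 - 1*(-1) = 4 + 1 = 5)
t(u, a) = -2 + u
O = 2
W(s) = (5 + s)² (W(s) = (s + 5)² = (5 + s)²)
M(C, T) = 1 + C*(5 + T)²/9 (M(C, T) = 1 + ((5 + T)²*C)/9 = 1 + (C*(5 + T)²)/9 = 1 + C*(5 + T)²/9)
(M(O, 4)*t(b, 1))*(-20) = ((1 + (⅑)*2*(5 + 4)²)*(-2 + 6))*(-20) = ((1 + (⅑)*2*9²)*4)*(-20) = ((1 + (⅑)*2*81)*4)*(-20) = ((1 + 18)*4)*(-20) = (19*4)*(-20) = 76*(-20) = -1520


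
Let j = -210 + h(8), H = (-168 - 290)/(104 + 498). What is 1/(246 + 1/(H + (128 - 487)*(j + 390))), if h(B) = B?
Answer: 20315321/4997568665 ≈ 0.0040650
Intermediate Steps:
H = -229/301 (H = -458/602 = -458*1/602 = -229/301 ≈ -0.76080)
j = -202 (j = -210 + 8 = -202)
1/(246 + 1/(H + (128 - 487)*(j + 390))) = 1/(246 + 1/(-229/301 + (128 - 487)*(-202 + 390))) = 1/(246 + 1/(-229/301 - 359*188)) = 1/(246 + 1/(-229/301 - 67492)) = 1/(246 + 1/(-20315321/301)) = 1/(246 - 301/20315321) = 1/(4997568665/20315321) = 20315321/4997568665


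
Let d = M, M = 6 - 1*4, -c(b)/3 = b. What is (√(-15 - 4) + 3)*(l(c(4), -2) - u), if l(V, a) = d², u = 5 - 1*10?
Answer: 27 + 9*I*√19 ≈ 27.0 + 39.23*I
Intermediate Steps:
c(b) = -3*b
u = -5 (u = 5 - 10 = -5)
M = 2 (M = 6 - 4 = 2)
d = 2
l(V, a) = 4 (l(V, a) = 2² = 4)
(√(-15 - 4) + 3)*(l(c(4), -2) - u) = (√(-15 - 4) + 3)*(4 - 1*(-5)) = (√(-19) + 3)*(4 + 5) = (I*√19 + 3)*9 = (3 + I*√19)*9 = 27 + 9*I*√19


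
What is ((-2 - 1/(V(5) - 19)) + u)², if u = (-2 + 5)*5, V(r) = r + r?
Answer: 13924/81 ≈ 171.90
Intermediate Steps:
V(r) = 2*r
u = 15 (u = 3*5 = 15)
((-2 - 1/(V(5) - 19)) + u)² = ((-2 - 1/(2*5 - 19)) + 15)² = ((-2 - 1/(10 - 19)) + 15)² = ((-2 - 1/(-9)) + 15)² = ((-2 - 1*(-⅑)) + 15)² = ((-2 + ⅑) + 15)² = (-17/9 + 15)² = (118/9)² = 13924/81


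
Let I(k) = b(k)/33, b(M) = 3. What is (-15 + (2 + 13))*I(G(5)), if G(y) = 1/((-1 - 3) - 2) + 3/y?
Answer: 0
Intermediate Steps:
G(y) = -1/6 + 3/y (G(y) = 1/(-4 - 2) + 3/y = 1/(-6) + 3/y = 1*(-1/6) + 3/y = -1/6 + 3/y)
I(k) = 1/11 (I(k) = 3/33 = 3*(1/33) = 1/11)
(-15 + (2 + 13))*I(G(5)) = (-15 + (2 + 13))*(1/11) = (-15 + 15)*(1/11) = 0*(1/11) = 0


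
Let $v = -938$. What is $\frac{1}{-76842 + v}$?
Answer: $- \frac{1}{77780} \approx -1.2857 \cdot 10^{-5}$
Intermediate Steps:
$\frac{1}{-76842 + v} = \frac{1}{-76842 - 938} = \frac{1}{-77780} = - \frac{1}{77780}$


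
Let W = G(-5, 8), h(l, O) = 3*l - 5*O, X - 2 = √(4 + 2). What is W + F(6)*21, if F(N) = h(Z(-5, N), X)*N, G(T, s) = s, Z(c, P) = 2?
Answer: -496 - 630*√6 ≈ -2039.2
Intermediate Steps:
X = 2 + √6 (X = 2 + √(4 + 2) = 2 + √6 ≈ 4.4495)
h(l, O) = -5*O + 3*l
W = 8
F(N) = N*(-4 - 5*√6) (F(N) = (-5*(2 + √6) + 3*2)*N = ((-10 - 5*√6) + 6)*N = (-4 - 5*√6)*N = N*(-4 - 5*√6))
W + F(6)*21 = 8 + (6*(-4 - 5*√6))*21 = 8 + (-24 - 30*√6)*21 = 8 + (-504 - 630*√6) = -496 - 630*√6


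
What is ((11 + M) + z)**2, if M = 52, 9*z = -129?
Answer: 21316/9 ≈ 2368.4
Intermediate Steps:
z = -43/3 (z = (1/9)*(-129) = -43/3 ≈ -14.333)
((11 + M) + z)**2 = ((11 + 52) - 43/3)**2 = (63 - 43/3)**2 = (146/3)**2 = 21316/9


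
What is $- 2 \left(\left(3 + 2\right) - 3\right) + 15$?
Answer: $11$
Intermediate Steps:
$- 2 \left(\left(3 + 2\right) - 3\right) + 15 = - 2 \left(5 - 3\right) + 15 = \left(-2\right) 2 + 15 = -4 + 15 = 11$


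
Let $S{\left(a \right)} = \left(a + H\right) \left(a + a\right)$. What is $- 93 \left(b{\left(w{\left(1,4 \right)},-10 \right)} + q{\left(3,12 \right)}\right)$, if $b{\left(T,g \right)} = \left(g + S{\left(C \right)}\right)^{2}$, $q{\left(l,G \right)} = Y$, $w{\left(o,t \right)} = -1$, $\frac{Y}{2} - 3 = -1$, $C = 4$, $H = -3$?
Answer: $-744$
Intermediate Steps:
$Y = 4$ ($Y = 6 + 2 \left(-1\right) = 6 - 2 = 4$)
$S{\left(a \right)} = 2 a \left(-3 + a\right)$ ($S{\left(a \right)} = \left(a - 3\right) \left(a + a\right) = \left(-3 + a\right) 2 a = 2 a \left(-3 + a\right)$)
$q{\left(l,G \right)} = 4$
$b{\left(T,g \right)} = \left(8 + g\right)^{2}$ ($b{\left(T,g \right)} = \left(g + 2 \cdot 4 \left(-3 + 4\right)\right)^{2} = \left(g + 2 \cdot 4 \cdot 1\right)^{2} = \left(g + 8\right)^{2} = \left(8 + g\right)^{2}$)
$- 93 \left(b{\left(w{\left(1,4 \right)},-10 \right)} + q{\left(3,12 \right)}\right) = - 93 \left(\left(8 - 10\right)^{2} + 4\right) = - 93 \left(\left(-2\right)^{2} + 4\right) = - 93 \left(4 + 4\right) = \left(-93\right) 8 = -744$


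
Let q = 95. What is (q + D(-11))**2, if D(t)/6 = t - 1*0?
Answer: 841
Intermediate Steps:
D(t) = 6*t (D(t) = 6*(t - 1*0) = 6*(t + 0) = 6*t)
(q + D(-11))**2 = (95 + 6*(-11))**2 = (95 - 66)**2 = 29**2 = 841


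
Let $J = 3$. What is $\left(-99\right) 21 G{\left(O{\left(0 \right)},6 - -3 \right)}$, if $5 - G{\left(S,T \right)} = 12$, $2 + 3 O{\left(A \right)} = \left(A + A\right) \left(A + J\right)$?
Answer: $14553$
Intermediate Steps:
$O{\left(A \right)} = - \frac{2}{3} + \frac{2 A \left(3 + A\right)}{3}$ ($O{\left(A \right)} = - \frac{2}{3} + \frac{\left(A + A\right) \left(A + 3\right)}{3} = - \frac{2}{3} + \frac{2 A \left(3 + A\right)}{3}$)
$G{\left(S,T \right)} = -7$ ($G{\left(S,T \right)} = 5 - 12 = -7$)
$\left(-99\right) 21 G{\left(O{\left(0 \right)},6 - -3 \right)} = \left(-99\right) 21 \left(-7\right) = \left(-2079\right) \left(-7\right) = 14553$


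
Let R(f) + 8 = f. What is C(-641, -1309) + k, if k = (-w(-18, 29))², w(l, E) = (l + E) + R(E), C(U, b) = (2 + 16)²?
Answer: 1348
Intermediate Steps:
C(U, b) = 324 (C(U, b) = 18² = 324)
R(f) = -8 + f
w(l, E) = -8 + l + 2*E (w(l, E) = (l + E) + (-8 + E) = (E + l) + (-8 + E) = -8 + l + 2*E)
k = 1024 (k = (-(-8 - 18 + 2*29))² = (-(-8 - 18 + 58))² = (-1*32)² = (-32)² = 1024)
C(-641, -1309) + k = 324 + 1024 = 1348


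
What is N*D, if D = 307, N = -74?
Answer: -22718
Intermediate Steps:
N*D = -74*307 = -22718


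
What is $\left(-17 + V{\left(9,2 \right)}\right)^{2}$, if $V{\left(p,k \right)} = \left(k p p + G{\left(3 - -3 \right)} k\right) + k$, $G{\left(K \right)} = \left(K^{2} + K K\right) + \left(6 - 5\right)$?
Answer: $85849$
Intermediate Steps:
$G{\left(K \right)} = 1 + 2 K^{2}$ ($G{\left(K \right)} = \left(K^{2} + K^{2}\right) + \left(6 - 5\right) = 2 K^{2} + 1 = 1 + 2 K^{2}$)
$V{\left(p,k \right)} = 74 k + k p^{2}$ ($V{\left(p,k \right)} = \left(k p p + \left(1 + 2 \left(3 - -3\right)^{2}\right) k\right) + k = \left(k p^{2} + \left(1 + 2 \left(3 + 3\right)^{2}\right) k\right) + k = \left(k p^{2} + \left(1 + 2 \cdot 6^{2}\right) k\right) + k = \left(k p^{2} + \left(1 + 2 \cdot 36\right) k\right) + k = \left(k p^{2} + \left(1 + 72\right) k\right) + k = \left(k p^{2} + 73 k\right) + k = \left(73 k + k p^{2}\right) + k = 74 k + k p^{2}$)
$\left(-17 + V{\left(9,2 \right)}\right)^{2} = \left(-17 + 2 \left(74 + 9^{2}\right)\right)^{2} = \left(-17 + 2 \left(74 + 81\right)\right)^{2} = \left(-17 + 2 \cdot 155\right)^{2} = \left(-17 + 310\right)^{2} = 293^{2} = 85849$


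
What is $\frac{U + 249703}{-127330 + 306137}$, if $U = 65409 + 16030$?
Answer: $\frac{331142}{178807} \approx 1.852$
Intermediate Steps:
$U = 81439$
$\frac{U + 249703}{-127330 + 306137} = \frac{81439 + 249703}{-127330 + 306137} = \frac{331142}{178807}$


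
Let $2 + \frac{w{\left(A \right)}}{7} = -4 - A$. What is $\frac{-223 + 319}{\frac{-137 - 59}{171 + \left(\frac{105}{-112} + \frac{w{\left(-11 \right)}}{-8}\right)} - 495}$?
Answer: $- \frac{254496}{1315381} \approx -0.19348$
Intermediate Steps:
$w{\left(A \right)} = -42 - 7 A$ ($w{\left(A \right)} = -14 + 7 \left(-4 - A\right) = -14 - \left(28 + 7 A\right) = -42 - 7 A$)
$\frac{-223 + 319}{\frac{-137 - 59}{171 + \left(\frac{105}{-112} + \frac{w{\left(-11 \right)}}{-8}\right)} - 495} = \frac{-223 + 319}{\frac{-137 - 59}{171 + \left(\frac{105}{-112} + \frac{-42 - -77}{-8}\right)} - 495} = \frac{96}{- \frac{196}{171 + \left(105 \left(- \frac{1}{112}\right) + \left(-42 + 77\right) \left(- \frac{1}{8}\right)\right)} - 495} = \frac{96}{- \frac{196}{171 + \left(- \frac{15}{16} + 35 \left(- \frac{1}{8}\right)\right)} - 495} = \frac{96}{- \frac{196}{171 - \frac{85}{16}} - 495} = \frac{96}{- \frac{196}{\frac{2651}{16}} - 495} = \frac{96}{\left(-196\right) \frac{16}{2651} - 495} = \frac{96}{- \frac{3136}{2651} - 495} = \frac{96}{- \frac{1315381}{2651}} = 96 \left(- \frac{2651}{1315381}\right) = - \frac{254496}{1315381}$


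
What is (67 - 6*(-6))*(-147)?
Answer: -15141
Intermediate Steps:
(67 - 6*(-6))*(-147) = (67 + 36)*(-147) = 103*(-147) = -15141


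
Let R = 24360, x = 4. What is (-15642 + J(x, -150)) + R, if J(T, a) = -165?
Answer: 8553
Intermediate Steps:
(-15642 + J(x, -150)) + R = (-15642 - 165) + 24360 = -15807 + 24360 = 8553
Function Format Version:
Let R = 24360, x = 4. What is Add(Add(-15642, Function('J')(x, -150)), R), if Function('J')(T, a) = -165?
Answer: 8553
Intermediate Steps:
Add(Add(-15642, Function('J')(x, -150)), R) = Add(Add(-15642, -165), 24360) = Add(-15807, 24360) = 8553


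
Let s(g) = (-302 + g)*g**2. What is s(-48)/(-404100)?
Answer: 896/449 ≈ 1.9955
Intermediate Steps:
s(g) = g**2*(-302 + g)
s(-48)/(-404100) = ((-48)**2*(-302 - 48))/(-404100) = (2304*(-350))*(-1/404100) = -806400*(-1/404100) = 896/449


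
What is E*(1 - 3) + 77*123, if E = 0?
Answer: 9471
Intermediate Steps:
E*(1 - 3) + 77*123 = 0*(1 - 3) + 77*123 = 0*(-2) + 9471 = 0 + 9471 = 9471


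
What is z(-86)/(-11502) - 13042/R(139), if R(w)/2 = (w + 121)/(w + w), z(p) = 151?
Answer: -2606412742/373815 ≈ -6972.5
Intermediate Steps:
R(w) = (121 + w)/w (R(w) = 2*((w + 121)/(w + w)) = 2*((121 + w)/((2*w))) = 2*((121 + w)*(1/(2*w))) = 2*((121 + w)/(2*w)) = (121 + w)/w)
z(-86)/(-11502) - 13042/R(139) = 151/(-11502) - 13042*139/(121 + 139) = 151*(-1/11502) - 13042/((1/139)*260) = -151/11502 - 13042/260/139 = -151/11502 - 13042*139/260 = -151/11502 - 906419/130 = -2606412742/373815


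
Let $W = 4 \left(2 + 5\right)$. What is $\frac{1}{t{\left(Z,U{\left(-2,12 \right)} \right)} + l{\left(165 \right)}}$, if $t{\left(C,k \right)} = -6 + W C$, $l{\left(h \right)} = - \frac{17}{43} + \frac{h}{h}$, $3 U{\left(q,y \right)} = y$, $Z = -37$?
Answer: $- \frac{43}{44780} \approx -0.00096025$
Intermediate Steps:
$W = 28$ ($W = 4 \cdot 7 = 28$)
$U{\left(q,y \right)} = \frac{y}{3}$
$l{\left(h \right)} = \frac{26}{43}$ ($l{\left(h \right)} = \left(-17\right) \frac{1}{43} + 1 = - \frac{17}{43} + 1 = \frac{26}{43}$)
$t{\left(C,k \right)} = -6 + 28 C$
$\frac{1}{t{\left(Z,U{\left(-2,12 \right)} \right)} + l{\left(165 \right)}} = \frac{1}{\left(-6 + 28 \left(-37\right)\right) + \frac{26}{43}} = \frac{1}{\left(-6 - 1036\right) + \frac{26}{43}} = \frac{1}{-1042 + \frac{26}{43}} = \frac{1}{- \frac{44780}{43}} = - \frac{43}{44780}$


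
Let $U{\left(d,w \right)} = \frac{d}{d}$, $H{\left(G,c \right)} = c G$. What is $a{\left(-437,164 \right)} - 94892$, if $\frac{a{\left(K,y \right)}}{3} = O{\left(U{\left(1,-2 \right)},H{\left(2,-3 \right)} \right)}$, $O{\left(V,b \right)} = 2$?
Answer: $-94886$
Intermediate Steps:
$H{\left(G,c \right)} = G c$
$U{\left(d,w \right)} = 1$
$a{\left(K,y \right)} = 6$ ($a{\left(K,y \right)} = 3 \cdot 2 = 6$)
$a{\left(-437,164 \right)} - 94892 = 6 - 94892 = -94886$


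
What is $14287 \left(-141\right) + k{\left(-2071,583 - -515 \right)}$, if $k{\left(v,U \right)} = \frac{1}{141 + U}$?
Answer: $- \frac{2495924612}{1239} \approx -2.0145 \cdot 10^{6}$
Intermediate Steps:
$14287 \left(-141\right) + k{\left(-2071,583 - -515 \right)} = 14287 \left(-141\right) + \frac{1}{141 + \left(583 - -515\right)} = -2014467 + \frac{1}{141 + \left(583 + 515\right)} = -2014467 + \frac{1}{141 + 1098} = -2014467 + \frac{1}{1239} = - \frac{2495924612}{1239}$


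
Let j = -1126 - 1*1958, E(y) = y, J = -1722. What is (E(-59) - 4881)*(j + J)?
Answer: 23741640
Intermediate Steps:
j = -3084 (j = -1126 - 1958 = -3084)
(E(-59) - 4881)*(j + J) = (-59 - 4881)*(-3084 - 1722) = -4940*(-4806) = 23741640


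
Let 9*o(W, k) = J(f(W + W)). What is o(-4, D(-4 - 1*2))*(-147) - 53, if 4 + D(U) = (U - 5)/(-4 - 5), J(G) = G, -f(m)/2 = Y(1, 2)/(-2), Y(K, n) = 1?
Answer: -208/3 ≈ -69.333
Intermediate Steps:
f(m) = 1 (f(m) = -2/(-2) = -2*(-1)/2 = -2*(-1/2) = 1)
D(U) = -31/9 - U/9 (D(U) = -4 + (U - 5)/(-4 - 5) = -4 + (-5 + U)/(-9) = -4 + (-5 + U)*(-1/9) = -4 + (5/9 - U/9) = -31/9 - U/9)
o(W, k) = 1/9 (o(W, k) = (1/9)*1 = 1/9)
o(-4, D(-4 - 1*2))*(-147) - 53 = (1/9)*(-147) - 53 = -49/3 - 53 = -208/3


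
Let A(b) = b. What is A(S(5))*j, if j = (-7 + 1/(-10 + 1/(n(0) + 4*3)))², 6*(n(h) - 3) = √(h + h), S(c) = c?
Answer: 5596820/22201 ≈ 252.10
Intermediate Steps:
n(h) = 3 + √2*√h/6 (n(h) = 3 + √(h + h)/6 = 3 + √(2*h)/6 = 3 + (√2*√h)/6 = 3 + √2*√h/6)
j = 1119364/22201 (j = (-7 + 1/(-10 + 1/((3 + √2*√0/6) + 4*3)))² = (-7 + 1/(-10 + 1/((3 + (⅙)*√2*0) + 12)))² = (-7 + 1/(-10 + 1/((3 + 0) + 12)))² = (-7 + 1/(-10 + 1/(3 + 12)))² = (-7 + 1/(-10 + 1/15))² = (-7 + 1/(-149/15))² = (-7 - 15/149)² = (-1058/149)² = 1119364/22201 ≈ 50.420)
A(S(5))*j = 5*(1119364/22201) = 5596820/22201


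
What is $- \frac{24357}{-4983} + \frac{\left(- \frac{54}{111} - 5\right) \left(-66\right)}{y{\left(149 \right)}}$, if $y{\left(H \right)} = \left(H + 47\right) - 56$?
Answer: $\frac{4593607}{614570} \approx 7.4745$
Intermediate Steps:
$y{\left(H \right)} = -9 + H$ ($y{\left(H \right)} = \left(47 + H\right) - 56 = -9 + H$)
$- \frac{24357}{-4983} + \frac{\left(- \frac{54}{111} - 5\right) \left(-66\right)}{y{\left(149 \right)}} = - \frac{24357}{-4983} + \frac{\left(- \frac{54}{111} - 5\right) \left(-66\right)}{-9 + 149} = \left(-24357\right) \left(- \frac{1}{4983}\right) + \frac{\left(\left(-54\right) \frac{1}{111} - 5\right) \left(-66\right)}{140} = \frac{8119}{1661} + \left(- \frac{18}{37} - 5\right) \left(-66\right) \frac{1}{140} = \frac{8119}{1661} + \left(- \frac{203}{37}\right) \left(-66\right) \frac{1}{140} = \frac{8119}{1661} + \frac{13398}{37} \cdot \frac{1}{140} = \frac{8119}{1661} + \frac{957}{370} = \frac{4593607}{614570}$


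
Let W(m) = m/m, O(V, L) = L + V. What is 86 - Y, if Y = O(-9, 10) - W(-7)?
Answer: 86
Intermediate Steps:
W(m) = 1
Y = 0 (Y = (10 - 9) - 1*1 = 1 - 1 = 0)
86 - Y = 86 - 1*0 = 86 + 0 = 86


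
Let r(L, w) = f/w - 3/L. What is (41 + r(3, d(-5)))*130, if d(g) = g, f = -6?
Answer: 5356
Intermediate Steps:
r(L, w) = -6/w - 3/L
(41 + r(3, d(-5)))*130 = (41 + (-6/(-5) - 3/3))*130 = (41 + (-6*(-⅕) - 3*⅓))*130 = (41 + (6/5 - 1))*130 = (41 + ⅕)*130 = (206/5)*130 = 5356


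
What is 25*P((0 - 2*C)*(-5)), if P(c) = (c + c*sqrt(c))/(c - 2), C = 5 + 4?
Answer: 1125/44 + 3375*sqrt(10)/44 ≈ 268.13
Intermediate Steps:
C = 9
P(c) = (c + c**(3/2))/(-2 + c)
25*P((0 - 2*C)*(-5)) = 25*(((0 - 2*9)*(-5) + ((0 - 2*9)*(-5))**(3/2))/(-2 + (0 - 2*9)*(-5))) = 25*(((0 - 18)*(-5) + ((0 - 18)*(-5))**(3/2))/(-2 + (0 - 18)*(-5))) = 25*((-18*(-5) + (-18*(-5))**(3/2))/(-2 - 18*(-5))) = 25*((90 + 90**(3/2))/(-2 + 90)) = 25*((90 + 270*sqrt(10))/88) = 25*(45/44 + 135*sqrt(10)/44) = 1125/44 + 3375*sqrt(10)/44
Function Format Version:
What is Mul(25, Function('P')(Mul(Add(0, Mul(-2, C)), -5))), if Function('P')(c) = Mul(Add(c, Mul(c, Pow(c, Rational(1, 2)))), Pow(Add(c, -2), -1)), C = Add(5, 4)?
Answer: Add(Rational(1125, 44), Mul(Rational(3375, 44), Pow(10, Rational(1, 2)))) ≈ 268.13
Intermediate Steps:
C = 9
Function('P')(c) = Mul(Pow(Add(-2, c), -1), Add(c, Pow(c, Rational(3, 2)))) (Function('P')(c) = Mul(Add(c, Pow(c, Rational(3, 2))), Pow(Add(-2, c), -1)) = Mul(Pow(Add(-2, c), -1), Add(c, Pow(c, Rational(3, 2)))))
Mul(25, Function('P')(Mul(Add(0, Mul(-2, C)), -5))) = Mul(25, Mul(Pow(Add(-2, Mul(Add(0, Mul(-2, 9)), -5)), -1), Add(Mul(Add(0, Mul(-2, 9)), -5), Pow(Mul(Add(0, Mul(-2, 9)), -5), Rational(3, 2))))) = Mul(25, Mul(Pow(Add(-2, Mul(Add(0, -18), -5)), -1), Add(Mul(Add(0, -18), -5), Pow(Mul(Add(0, -18), -5), Rational(3, 2))))) = Mul(25, Mul(Pow(Add(-2, Mul(-18, -5)), -1), Add(Mul(-18, -5), Pow(Mul(-18, -5), Rational(3, 2))))) = Mul(25, Mul(Pow(Add(-2, 90), -1), Add(90, Pow(90, Rational(3, 2))))) = Mul(25, Mul(Pow(88, -1), Add(90, Mul(270, Pow(10, Rational(1, 2)))))) = Mul(25, Mul(Rational(1, 88), Add(90, Mul(270, Pow(10, Rational(1, 2)))))) = Mul(25, Add(Rational(45, 44), Mul(Rational(135, 44), Pow(10, Rational(1, 2))))) = Add(Rational(1125, 44), Mul(Rational(3375, 44), Pow(10, Rational(1, 2))))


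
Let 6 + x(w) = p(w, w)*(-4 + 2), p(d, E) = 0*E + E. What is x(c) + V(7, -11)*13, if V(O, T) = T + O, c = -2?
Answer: -54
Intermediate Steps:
V(O, T) = O + T
p(d, E) = E (p(d, E) = 0 + E = E)
x(w) = -6 - 2*w (x(w) = -6 + w*(-4 + 2) = -6 + w*(-2) = -6 - 2*w)
x(c) + V(7, -11)*13 = (-6 - 2*(-2)) + (7 - 11)*13 = (-6 + 4) - 4*13 = -2 - 52 = -54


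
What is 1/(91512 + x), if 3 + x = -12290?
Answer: 1/79219 ≈ 1.2623e-5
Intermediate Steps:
x = -12293 (x = -3 - 12290 = -12293)
1/(91512 + x) = 1/(91512 - 12293) = 1/79219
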